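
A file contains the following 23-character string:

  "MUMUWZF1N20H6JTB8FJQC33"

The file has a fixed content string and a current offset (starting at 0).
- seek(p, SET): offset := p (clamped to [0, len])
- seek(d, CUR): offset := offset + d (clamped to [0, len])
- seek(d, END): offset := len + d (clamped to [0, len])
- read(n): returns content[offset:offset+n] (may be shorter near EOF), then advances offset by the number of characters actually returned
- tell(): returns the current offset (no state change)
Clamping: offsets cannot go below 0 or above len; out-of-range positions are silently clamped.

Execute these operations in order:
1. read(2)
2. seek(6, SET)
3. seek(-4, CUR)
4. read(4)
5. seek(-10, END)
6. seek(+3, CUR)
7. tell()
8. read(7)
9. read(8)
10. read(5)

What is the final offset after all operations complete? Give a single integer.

After 1 (read(2)): returned 'MU', offset=2
After 2 (seek(6, SET)): offset=6
After 3 (seek(-4, CUR)): offset=2
After 4 (read(4)): returned 'MUWZ', offset=6
After 5 (seek(-10, END)): offset=13
After 6 (seek(+3, CUR)): offset=16
After 7 (tell()): offset=16
After 8 (read(7)): returned '8FJQC33', offset=23
After 9 (read(8)): returned '', offset=23
After 10 (read(5)): returned '', offset=23

Answer: 23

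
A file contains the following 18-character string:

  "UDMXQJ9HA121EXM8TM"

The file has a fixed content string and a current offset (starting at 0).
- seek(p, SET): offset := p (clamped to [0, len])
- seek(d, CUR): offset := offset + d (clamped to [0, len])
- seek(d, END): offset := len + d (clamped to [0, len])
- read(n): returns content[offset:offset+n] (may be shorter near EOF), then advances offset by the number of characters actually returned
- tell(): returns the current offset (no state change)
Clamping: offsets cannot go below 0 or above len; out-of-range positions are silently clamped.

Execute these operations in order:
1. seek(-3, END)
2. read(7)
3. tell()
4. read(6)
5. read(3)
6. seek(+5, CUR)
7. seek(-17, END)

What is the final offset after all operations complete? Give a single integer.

After 1 (seek(-3, END)): offset=15
After 2 (read(7)): returned '8TM', offset=18
After 3 (tell()): offset=18
After 4 (read(6)): returned '', offset=18
After 5 (read(3)): returned '', offset=18
After 6 (seek(+5, CUR)): offset=18
After 7 (seek(-17, END)): offset=1

Answer: 1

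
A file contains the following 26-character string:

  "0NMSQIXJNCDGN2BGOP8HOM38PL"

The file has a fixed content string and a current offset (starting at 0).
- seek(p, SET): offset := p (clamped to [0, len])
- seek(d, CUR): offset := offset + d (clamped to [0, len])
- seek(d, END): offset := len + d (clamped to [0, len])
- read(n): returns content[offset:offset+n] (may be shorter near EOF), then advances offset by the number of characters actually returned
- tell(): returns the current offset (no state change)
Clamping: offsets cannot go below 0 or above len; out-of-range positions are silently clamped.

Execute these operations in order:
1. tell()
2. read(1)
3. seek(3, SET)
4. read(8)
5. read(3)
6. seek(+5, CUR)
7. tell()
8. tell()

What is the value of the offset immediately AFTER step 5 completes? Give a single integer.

Answer: 14

Derivation:
After 1 (tell()): offset=0
After 2 (read(1)): returned '0', offset=1
After 3 (seek(3, SET)): offset=3
After 4 (read(8)): returned 'SQIXJNCD', offset=11
After 5 (read(3)): returned 'GN2', offset=14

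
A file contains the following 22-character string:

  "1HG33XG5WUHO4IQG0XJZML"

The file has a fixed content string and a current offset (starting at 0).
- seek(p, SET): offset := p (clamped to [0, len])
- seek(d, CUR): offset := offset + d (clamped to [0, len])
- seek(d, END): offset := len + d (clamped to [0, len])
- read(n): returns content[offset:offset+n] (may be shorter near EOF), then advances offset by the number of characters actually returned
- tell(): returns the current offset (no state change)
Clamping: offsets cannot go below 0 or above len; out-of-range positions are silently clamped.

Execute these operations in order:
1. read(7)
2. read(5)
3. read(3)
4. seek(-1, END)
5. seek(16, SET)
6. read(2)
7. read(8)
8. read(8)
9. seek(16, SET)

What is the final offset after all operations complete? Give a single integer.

After 1 (read(7)): returned '1HG33XG', offset=7
After 2 (read(5)): returned '5WUHO', offset=12
After 3 (read(3)): returned '4IQ', offset=15
After 4 (seek(-1, END)): offset=21
After 5 (seek(16, SET)): offset=16
After 6 (read(2)): returned '0X', offset=18
After 7 (read(8)): returned 'JZML', offset=22
After 8 (read(8)): returned '', offset=22
After 9 (seek(16, SET)): offset=16

Answer: 16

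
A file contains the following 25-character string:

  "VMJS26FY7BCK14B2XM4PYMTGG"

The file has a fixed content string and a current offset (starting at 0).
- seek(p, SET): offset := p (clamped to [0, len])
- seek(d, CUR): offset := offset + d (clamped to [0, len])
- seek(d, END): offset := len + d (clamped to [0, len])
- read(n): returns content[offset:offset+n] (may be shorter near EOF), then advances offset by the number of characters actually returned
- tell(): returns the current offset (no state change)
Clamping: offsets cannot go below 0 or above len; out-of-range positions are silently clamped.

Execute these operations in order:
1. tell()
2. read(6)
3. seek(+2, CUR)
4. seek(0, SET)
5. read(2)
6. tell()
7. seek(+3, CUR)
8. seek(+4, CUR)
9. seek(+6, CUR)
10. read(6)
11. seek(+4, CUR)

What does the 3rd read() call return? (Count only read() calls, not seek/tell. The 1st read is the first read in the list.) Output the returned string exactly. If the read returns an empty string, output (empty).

Answer: 2XM4PY

Derivation:
After 1 (tell()): offset=0
After 2 (read(6)): returned 'VMJS26', offset=6
After 3 (seek(+2, CUR)): offset=8
After 4 (seek(0, SET)): offset=0
After 5 (read(2)): returned 'VM', offset=2
After 6 (tell()): offset=2
After 7 (seek(+3, CUR)): offset=5
After 8 (seek(+4, CUR)): offset=9
After 9 (seek(+6, CUR)): offset=15
After 10 (read(6)): returned '2XM4PY', offset=21
After 11 (seek(+4, CUR)): offset=25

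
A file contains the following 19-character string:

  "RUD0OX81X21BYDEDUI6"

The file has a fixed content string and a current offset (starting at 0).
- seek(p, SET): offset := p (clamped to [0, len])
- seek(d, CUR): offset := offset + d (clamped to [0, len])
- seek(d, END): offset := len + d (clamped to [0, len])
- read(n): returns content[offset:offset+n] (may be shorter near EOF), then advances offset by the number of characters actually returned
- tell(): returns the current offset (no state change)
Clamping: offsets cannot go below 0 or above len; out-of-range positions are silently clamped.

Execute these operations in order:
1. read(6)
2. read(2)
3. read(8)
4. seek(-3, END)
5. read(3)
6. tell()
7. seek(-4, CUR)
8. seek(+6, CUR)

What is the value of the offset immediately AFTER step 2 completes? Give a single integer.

After 1 (read(6)): returned 'RUD0OX', offset=6
After 2 (read(2)): returned '81', offset=8

Answer: 8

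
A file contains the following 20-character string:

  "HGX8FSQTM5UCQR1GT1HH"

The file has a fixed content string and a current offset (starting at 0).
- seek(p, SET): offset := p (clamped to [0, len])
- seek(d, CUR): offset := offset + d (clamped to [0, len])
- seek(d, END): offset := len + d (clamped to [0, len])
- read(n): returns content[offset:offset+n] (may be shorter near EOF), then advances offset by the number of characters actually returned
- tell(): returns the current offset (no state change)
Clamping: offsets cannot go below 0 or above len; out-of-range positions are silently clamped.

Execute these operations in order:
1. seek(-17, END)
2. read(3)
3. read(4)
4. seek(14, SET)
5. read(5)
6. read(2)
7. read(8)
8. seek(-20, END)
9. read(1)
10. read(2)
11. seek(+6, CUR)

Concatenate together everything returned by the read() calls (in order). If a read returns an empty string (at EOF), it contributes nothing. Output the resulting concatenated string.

Answer: 8FSQTM51GT1HHHGX

Derivation:
After 1 (seek(-17, END)): offset=3
After 2 (read(3)): returned '8FS', offset=6
After 3 (read(4)): returned 'QTM5', offset=10
After 4 (seek(14, SET)): offset=14
After 5 (read(5)): returned '1GT1H', offset=19
After 6 (read(2)): returned 'H', offset=20
After 7 (read(8)): returned '', offset=20
After 8 (seek(-20, END)): offset=0
After 9 (read(1)): returned 'H', offset=1
After 10 (read(2)): returned 'GX', offset=3
After 11 (seek(+6, CUR)): offset=9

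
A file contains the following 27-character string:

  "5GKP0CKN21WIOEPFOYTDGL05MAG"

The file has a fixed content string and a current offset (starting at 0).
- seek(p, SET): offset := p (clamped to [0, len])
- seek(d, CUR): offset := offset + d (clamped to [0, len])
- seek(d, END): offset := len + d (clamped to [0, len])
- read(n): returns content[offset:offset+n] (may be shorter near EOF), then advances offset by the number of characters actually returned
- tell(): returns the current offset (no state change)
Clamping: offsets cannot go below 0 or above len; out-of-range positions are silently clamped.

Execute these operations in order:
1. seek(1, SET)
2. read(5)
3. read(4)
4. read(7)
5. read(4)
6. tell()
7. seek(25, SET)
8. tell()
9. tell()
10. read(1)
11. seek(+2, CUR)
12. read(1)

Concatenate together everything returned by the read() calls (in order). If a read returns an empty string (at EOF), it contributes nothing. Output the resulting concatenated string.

After 1 (seek(1, SET)): offset=1
After 2 (read(5)): returned 'GKP0C', offset=6
After 3 (read(4)): returned 'KN21', offset=10
After 4 (read(7)): returned 'WIOEPFO', offset=17
After 5 (read(4)): returned 'YTDG', offset=21
After 6 (tell()): offset=21
After 7 (seek(25, SET)): offset=25
After 8 (tell()): offset=25
After 9 (tell()): offset=25
After 10 (read(1)): returned 'A', offset=26
After 11 (seek(+2, CUR)): offset=27
After 12 (read(1)): returned '', offset=27

Answer: GKP0CKN21WIOEPFOYTDGA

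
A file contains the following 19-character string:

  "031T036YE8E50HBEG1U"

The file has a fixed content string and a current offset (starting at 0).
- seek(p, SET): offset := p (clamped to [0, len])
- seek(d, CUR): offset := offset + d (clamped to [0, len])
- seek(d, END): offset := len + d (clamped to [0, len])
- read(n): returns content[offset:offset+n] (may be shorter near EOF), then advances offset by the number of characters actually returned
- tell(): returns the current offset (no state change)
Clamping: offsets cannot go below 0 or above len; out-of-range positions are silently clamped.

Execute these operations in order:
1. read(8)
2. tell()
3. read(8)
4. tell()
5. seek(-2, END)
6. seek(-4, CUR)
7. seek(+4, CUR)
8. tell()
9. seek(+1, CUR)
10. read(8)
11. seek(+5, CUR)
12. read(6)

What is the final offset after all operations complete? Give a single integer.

Answer: 19

Derivation:
After 1 (read(8)): returned '031T036Y', offset=8
After 2 (tell()): offset=8
After 3 (read(8)): returned 'E8E50HBE', offset=16
After 4 (tell()): offset=16
After 5 (seek(-2, END)): offset=17
After 6 (seek(-4, CUR)): offset=13
After 7 (seek(+4, CUR)): offset=17
After 8 (tell()): offset=17
After 9 (seek(+1, CUR)): offset=18
After 10 (read(8)): returned 'U', offset=19
After 11 (seek(+5, CUR)): offset=19
After 12 (read(6)): returned '', offset=19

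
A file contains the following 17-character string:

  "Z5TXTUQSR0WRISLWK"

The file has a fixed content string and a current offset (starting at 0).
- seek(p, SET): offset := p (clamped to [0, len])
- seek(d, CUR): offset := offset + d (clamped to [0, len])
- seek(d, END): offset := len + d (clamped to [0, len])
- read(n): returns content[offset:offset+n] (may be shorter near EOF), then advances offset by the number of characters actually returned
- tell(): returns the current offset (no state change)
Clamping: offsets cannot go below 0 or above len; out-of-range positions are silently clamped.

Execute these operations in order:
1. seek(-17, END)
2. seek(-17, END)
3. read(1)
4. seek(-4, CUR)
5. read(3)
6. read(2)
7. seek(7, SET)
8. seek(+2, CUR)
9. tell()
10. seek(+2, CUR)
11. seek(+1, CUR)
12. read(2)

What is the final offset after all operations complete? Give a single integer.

Answer: 14

Derivation:
After 1 (seek(-17, END)): offset=0
After 2 (seek(-17, END)): offset=0
After 3 (read(1)): returned 'Z', offset=1
After 4 (seek(-4, CUR)): offset=0
After 5 (read(3)): returned 'Z5T', offset=3
After 6 (read(2)): returned 'XT', offset=5
After 7 (seek(7, SET)): offset=7
After 8 (seek(+2, CUR)): offset=9
After 9 (tell()): offset=9
After 10 (seek(+2, CUR)): offset=11
After 11 (seek(+1, CUR)): offset=12
After 12 (read(2)): returned 'IS', offset=14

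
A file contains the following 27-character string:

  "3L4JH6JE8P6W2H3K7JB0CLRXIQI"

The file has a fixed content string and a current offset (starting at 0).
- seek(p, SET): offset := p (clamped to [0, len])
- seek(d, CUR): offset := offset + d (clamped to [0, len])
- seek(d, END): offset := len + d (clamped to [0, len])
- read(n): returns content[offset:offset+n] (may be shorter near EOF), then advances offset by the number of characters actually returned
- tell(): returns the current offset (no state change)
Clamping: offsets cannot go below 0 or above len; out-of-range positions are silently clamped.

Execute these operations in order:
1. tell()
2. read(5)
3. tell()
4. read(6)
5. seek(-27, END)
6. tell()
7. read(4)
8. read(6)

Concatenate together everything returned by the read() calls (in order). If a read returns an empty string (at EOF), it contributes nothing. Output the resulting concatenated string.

After 1 (tell()): offset=0
After 2 (read(5)): returned '3L4JH', offset=5
After 3 (tell()): offset=5
After 4 (read(6)): returned '6JE8P6', offset=11
After 5 (seek(-27, END)): offset=0
After 6 (tell()): offset=0
After 7 (read(4)): returned '3L4J', offset=4
After 8 (read(6)): returned 'H6JE8P', offset=10

Answer: 3L4JH6JE8P63L4JH6JE8P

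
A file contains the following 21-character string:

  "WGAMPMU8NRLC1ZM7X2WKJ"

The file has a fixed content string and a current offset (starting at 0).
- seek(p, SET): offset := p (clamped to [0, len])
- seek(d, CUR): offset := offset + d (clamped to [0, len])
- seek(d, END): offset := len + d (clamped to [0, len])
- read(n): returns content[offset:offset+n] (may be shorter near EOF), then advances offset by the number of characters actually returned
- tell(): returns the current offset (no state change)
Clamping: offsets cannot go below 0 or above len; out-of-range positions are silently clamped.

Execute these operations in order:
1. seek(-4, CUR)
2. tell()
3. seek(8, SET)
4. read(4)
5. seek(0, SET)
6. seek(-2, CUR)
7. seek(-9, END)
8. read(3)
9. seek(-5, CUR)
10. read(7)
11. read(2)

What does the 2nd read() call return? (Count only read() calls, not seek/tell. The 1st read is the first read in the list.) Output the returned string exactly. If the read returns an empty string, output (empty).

Answer: 1ZM

Derivation:
After 1 (seek(-4, CUR)): offset=0
After 2 (tell()): offset=0
After 3 (seek(8, SET)): offset=8
After 4 (read(4)): returned 'NRLC', offset=12
After 5 (seek(0, SET)): offset=0
After 6 (seek(-2, CUR)): offset=0
After 7 (seek(-9, END)): offset=12
After 8 (read(3)): returned '1ZM', offset=15
After 9 (seek(-5, CUR)): offset=10
After 10 (read(7)): returned 'LC1ZM7X', offset=17
After 11 (read(2)): returned '2W', offset=19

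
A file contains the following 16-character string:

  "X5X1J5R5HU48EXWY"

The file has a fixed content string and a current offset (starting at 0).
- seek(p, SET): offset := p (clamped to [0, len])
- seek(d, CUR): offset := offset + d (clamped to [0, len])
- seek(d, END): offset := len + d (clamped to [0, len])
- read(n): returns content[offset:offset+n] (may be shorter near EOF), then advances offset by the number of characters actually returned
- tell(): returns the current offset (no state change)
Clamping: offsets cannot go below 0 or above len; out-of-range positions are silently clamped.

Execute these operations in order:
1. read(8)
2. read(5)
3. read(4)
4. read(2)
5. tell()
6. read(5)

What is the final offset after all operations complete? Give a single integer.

Answer: 16

Derivation:
After 1 (read(8)): returned 'X5X1J5R5', offset=8
After 2 (read(5)): returned 'HU48E', offset=13
After 3 (read(4)): returned 'XWY', offset=16
After 4 (read(2)): returned '', offset=16
After 5 (tell()): offset=16
After 6 (read(5)): returned '', offset=16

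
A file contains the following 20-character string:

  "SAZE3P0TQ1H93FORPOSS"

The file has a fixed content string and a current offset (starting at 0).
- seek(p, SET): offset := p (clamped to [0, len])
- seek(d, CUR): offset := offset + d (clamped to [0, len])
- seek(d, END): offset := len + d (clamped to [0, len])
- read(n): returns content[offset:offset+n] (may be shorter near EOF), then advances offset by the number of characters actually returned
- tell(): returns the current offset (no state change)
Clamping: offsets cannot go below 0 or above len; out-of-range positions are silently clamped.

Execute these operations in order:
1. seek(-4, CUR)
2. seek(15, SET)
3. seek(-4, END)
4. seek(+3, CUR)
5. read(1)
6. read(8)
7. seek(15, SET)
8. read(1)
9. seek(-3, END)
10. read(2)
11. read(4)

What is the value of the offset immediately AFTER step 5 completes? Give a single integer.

After 1 (seek(-4, CUR)): offset=0
After 2 (seek(15, SET)): offset=15
After 3 (seek(-4, END)): offset=16
After 4 (seek(+3, CUR)): offset=19
After 5 (read(1)): returned 'S', offset=20

Answer: 20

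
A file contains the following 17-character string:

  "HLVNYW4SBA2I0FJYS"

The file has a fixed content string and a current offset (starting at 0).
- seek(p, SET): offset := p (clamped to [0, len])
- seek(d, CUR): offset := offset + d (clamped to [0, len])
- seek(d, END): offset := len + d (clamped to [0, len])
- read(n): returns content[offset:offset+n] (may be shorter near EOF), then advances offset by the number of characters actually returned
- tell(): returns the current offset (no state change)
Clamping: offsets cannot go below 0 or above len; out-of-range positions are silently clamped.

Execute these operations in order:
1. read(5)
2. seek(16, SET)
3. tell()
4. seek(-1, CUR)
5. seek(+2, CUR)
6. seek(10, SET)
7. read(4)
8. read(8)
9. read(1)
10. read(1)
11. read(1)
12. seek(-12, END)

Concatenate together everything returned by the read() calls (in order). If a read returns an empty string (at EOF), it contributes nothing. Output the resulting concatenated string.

After 1 (read(5)): returned 'HLVNY', offset=5
After 2 (seek(16, SET)): offset=16
After 3 (tell()): offset=16
After 4 (seek(-1, CUR)): offset=15
After 5 (seek(+2, CUR)): offset=17
After 6 (seek(10, SET)): offset=10
After 7 (read(4)): returned '2I0F', offset=14
After 8 (read(8)): returned 'JYS', offset=17
After 9 (read(1)): returned '', offset=17
After 10 (read(1)): returned '', offset=17
After 11 (read(1)): returned '', offset=17
After 12 (seek(-12, END)): offset=5

Answer: HLVNY2I0FJYS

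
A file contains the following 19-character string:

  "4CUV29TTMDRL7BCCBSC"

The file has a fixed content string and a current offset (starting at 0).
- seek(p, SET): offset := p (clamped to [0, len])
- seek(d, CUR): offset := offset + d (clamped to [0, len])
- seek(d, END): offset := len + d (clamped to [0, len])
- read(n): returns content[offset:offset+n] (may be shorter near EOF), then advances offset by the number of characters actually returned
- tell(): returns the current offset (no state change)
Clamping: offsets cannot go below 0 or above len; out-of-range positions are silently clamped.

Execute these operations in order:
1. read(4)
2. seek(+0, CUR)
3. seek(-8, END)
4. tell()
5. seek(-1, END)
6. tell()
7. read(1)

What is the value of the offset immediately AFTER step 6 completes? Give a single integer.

Answer: 18

Derivation:
After 1 (read(4)): returned '4CUV', offset=4
After 2 (seek(+0, CUR)): offset=4
After 3 (seek(-8, END)): offset=11
After 4 (tell()): offset=11
After 5 (seek(-1, END)): offset=18
After 6 (tell()): offset=18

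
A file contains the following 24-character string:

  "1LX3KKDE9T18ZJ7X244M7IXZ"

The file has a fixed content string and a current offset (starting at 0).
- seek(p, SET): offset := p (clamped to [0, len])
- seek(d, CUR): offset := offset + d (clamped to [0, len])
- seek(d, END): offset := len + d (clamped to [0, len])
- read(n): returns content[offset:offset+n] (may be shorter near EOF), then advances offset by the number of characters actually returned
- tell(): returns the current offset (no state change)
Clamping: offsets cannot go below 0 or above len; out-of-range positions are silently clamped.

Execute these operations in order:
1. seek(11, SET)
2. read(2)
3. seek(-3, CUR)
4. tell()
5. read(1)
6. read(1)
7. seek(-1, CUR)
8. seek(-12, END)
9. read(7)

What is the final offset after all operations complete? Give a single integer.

After 1 (seek(11, SET)): offset=11
After 2 (read(2)): returned '8Z', offset=13
After 3 (seek(-3, CUR)): offset=10
After 4 (tell()): offset=10
After 5 (read(1)): returned '1', offset=11
After 6 (read(1)): returned '8', offset=12
After 7 (seek(-1, CUR)): offset=11
After 8 (seek(-12, END)): offset=12
After 9 (read(7)): returned 'ZJ7X244', offset=19

Answer: 19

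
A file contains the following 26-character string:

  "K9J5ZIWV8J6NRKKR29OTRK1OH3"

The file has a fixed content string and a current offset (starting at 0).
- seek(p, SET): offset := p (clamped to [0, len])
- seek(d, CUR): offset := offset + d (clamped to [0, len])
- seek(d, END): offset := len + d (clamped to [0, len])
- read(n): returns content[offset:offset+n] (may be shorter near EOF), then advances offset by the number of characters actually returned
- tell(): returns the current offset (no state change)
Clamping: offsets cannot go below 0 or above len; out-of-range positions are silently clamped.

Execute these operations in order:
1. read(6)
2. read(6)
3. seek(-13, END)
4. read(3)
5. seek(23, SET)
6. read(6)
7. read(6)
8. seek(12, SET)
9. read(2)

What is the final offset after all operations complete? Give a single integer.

Answer: 14

Derivation:
After 1 (read(6)): returned 'K9J5ZI', offset=6
After 2 (read(6)): returned 'WV8J6N', offset=12
After 3 (seek(-13, END)): offset=13
After 4 (read(3)): returned 'KKR', offset=16
After 5 (seek(23, SET)): offset=23
After 6 (read(6)): returned 'OH3', offset=26
After 7 (read(6)): returned '', offset=26
After 8 (seek(12, SET)): offset=12
After 9 (read(2)): returned 'RK', offset=14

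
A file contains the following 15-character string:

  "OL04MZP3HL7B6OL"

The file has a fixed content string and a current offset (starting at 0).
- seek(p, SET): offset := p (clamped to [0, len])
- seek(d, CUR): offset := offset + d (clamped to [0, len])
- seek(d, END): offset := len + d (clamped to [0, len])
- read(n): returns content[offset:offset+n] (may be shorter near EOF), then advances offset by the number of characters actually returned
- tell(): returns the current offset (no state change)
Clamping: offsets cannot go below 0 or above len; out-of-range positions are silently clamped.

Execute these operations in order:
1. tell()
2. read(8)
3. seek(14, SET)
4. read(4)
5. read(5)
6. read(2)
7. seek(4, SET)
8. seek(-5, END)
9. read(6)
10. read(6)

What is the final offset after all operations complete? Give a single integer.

Answer: 15

Derivation:
After 1 (tell()): offset=0
After 2 (read(8)): returned 'OL04MZP3', offset=8
After 3 (seek(14, SET)): offset=14
After 4 (read(4)): returned 'L', offset=15
After 5 (read(5)): returned '', offset=15
After 6 (read(2)): returned '', offset=15
After 7 (seek(4, SET)): offset=4
After 8 (seek(-5, END)): offset=10
After 9 (read(6)): returned '7B6OL', offset=15
After 10 (read(6)): returned '', offset=15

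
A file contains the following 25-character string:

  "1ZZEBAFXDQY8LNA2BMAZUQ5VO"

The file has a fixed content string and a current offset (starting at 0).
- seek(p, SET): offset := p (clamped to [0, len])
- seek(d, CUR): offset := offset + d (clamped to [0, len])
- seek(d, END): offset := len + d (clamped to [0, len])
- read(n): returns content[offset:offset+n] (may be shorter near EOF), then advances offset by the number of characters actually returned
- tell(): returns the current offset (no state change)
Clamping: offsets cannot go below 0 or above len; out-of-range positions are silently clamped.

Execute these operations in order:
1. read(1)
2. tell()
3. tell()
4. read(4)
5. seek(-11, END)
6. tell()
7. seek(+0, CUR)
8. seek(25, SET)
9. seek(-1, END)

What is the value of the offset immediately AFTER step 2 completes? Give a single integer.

After 1 (read(1)): returned '1', offset=1
After 2 (tell()): offset=1

Answer: 1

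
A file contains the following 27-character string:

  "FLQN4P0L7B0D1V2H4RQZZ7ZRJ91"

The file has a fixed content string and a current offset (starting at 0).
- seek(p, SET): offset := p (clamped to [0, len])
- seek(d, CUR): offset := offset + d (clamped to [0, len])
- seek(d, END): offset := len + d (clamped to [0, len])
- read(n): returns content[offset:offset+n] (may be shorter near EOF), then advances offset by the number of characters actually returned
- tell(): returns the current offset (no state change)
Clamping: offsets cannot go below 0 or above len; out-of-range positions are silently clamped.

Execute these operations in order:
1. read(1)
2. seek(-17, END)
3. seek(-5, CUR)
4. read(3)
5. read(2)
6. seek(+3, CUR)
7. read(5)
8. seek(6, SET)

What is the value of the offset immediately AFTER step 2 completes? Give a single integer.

Answer: 10

Derivation:
After 1 (read(1)): returned 'F', offset=1
After 2 (seek(-17, END)): offset=10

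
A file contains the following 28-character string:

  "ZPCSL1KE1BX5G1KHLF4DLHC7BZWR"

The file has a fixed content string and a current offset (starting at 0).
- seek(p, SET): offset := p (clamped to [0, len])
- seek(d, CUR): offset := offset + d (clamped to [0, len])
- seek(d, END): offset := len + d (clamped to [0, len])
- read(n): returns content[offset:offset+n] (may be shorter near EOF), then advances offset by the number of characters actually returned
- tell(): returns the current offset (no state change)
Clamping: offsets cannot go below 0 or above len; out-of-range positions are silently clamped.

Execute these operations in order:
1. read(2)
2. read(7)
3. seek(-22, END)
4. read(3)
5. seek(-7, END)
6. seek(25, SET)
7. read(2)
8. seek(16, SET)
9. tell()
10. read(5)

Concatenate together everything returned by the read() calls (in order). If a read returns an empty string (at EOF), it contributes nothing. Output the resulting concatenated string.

Answer: ZPCSL1KE1KE1ZWLF4DL

Derivation:
After 1 (read(2)): returned 'ZP', offset=2
After 2 (read(7)): returned 'CSL1KE1', offset=9
After 3 (seek(-22, END)): offset=6
After 4 (read(3)): returned 'KE1', offset=9
After 5 (seek(-7, END)): offset=21
After 6 (seek(25, SET)): offset=25
After 7 (read(2)): returned 'ZW', offset=27
After 8 (seek(16, SET)): offset=16
After 9 (tell()): offset=16
After 10 (read(5)): returned 'LF4DL', offset=21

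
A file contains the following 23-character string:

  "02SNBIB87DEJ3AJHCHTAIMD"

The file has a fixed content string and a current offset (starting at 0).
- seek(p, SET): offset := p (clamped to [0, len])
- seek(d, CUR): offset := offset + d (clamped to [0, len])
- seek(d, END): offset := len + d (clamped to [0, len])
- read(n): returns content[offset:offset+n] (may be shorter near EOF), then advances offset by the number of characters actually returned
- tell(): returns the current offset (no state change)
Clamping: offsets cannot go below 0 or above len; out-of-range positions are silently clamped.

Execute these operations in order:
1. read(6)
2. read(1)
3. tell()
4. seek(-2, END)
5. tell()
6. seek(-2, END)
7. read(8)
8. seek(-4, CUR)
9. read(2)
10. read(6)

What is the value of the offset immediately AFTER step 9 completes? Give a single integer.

Answer: 21

Derivation:
After 1 (read(6)): returned '02SNBI', offset=6
After 2 (read(1)): returned 'B', offset=7
After 3 (tell()): offset=7
After 4 (seek(-2, END)): offset=21
After 5 (tell()): offset=21
After 6 (seek(-2, END)): offset=21
After 7 (read(8)): returned 'MD', offset=23
After 8 (seek(-4, CUR)): offset=19
After 9 (read(2)): returned 'AI', offset=21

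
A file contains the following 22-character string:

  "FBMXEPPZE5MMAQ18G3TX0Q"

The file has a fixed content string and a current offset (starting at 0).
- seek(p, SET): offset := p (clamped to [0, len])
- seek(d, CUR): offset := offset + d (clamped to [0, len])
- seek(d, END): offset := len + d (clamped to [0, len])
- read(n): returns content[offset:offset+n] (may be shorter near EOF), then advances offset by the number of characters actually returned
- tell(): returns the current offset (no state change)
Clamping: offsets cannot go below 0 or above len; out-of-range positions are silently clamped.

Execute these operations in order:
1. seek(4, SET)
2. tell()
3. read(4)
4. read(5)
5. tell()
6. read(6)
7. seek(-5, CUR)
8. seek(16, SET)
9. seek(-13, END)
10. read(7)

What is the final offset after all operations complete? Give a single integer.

After 1 (seek(4, SET)): offset=4
After 2 (tell()): offset=4
After 3 (read(4)): returned 'EPPZ', offset=8
After 4 (read(5)): returned 'E5MMA', offset=13
After 5 (tell()): offset=13
After 6 (read(6)): returned 'Q18G3T', offset=19
After 7 (seek(-5, CUR)): offset=14
After 8 (seek(16, SET)): offset=16
After 9 (seek(-13, END)): offset=9
After 10 (read(7)): returned '5MMAQ18', offset=16

Answer: 16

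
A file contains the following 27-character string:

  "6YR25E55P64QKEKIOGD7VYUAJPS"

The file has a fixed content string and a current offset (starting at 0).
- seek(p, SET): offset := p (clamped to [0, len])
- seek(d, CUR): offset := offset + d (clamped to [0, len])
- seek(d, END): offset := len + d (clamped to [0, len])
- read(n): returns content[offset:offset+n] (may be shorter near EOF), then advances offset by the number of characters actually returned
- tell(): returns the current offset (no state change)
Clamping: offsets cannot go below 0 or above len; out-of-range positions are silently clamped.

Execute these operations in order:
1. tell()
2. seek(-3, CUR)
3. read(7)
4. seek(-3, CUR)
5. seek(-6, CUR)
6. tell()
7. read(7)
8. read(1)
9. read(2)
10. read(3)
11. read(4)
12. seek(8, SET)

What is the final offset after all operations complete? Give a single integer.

After 1 (tell()): offset=0
After 2 (seek(-3, CUR)): offset=0
After 3 (read(7)): returned '6YR25E5', offset=7
After 4 (seek(-3, CUR)): offset=4
After 5 (seek(-6, CUR)): offset=0
After 6 (tell()): offset=0
After 7 (read(7)): returned '6YR25E5', offset=7
After 8 (read(1)): returned '5', offset=8
After 9 (read(2)): returned 'P6', offset=10
After 10 (read(3)): returned '4QK', offset=13
After 11 (read(4)): returned 'EKIO', offset=17
After 12 (seek(8, SET)): offset=8

Answer: 8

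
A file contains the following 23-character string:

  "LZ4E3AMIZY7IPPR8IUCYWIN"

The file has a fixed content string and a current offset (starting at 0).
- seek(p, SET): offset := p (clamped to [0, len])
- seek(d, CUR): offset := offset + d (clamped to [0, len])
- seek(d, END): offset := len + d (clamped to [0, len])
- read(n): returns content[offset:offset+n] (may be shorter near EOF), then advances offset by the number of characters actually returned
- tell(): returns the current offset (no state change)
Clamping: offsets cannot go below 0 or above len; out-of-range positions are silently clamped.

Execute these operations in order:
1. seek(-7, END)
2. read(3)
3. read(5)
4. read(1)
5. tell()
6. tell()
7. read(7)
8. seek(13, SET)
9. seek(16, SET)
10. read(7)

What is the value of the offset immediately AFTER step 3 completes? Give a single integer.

Answer: 23

Derivation:
After 1 (seek(-7, END)): offset=16
After 2 (read(3)): returned 'IUC', offset=19
After 3 (read(5)): returned 'YWIN', offset=23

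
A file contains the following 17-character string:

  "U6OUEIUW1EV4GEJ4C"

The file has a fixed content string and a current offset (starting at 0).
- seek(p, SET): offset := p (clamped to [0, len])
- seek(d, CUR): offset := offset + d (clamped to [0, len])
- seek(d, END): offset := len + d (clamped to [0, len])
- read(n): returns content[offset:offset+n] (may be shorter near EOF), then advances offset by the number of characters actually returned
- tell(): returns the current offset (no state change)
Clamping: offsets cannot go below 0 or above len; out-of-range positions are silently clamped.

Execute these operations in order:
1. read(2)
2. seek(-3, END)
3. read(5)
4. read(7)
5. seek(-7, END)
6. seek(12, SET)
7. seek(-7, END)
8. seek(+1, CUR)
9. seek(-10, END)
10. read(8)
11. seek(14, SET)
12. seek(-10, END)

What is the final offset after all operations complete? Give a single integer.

Answer: 7

Derivation:
After 1 (read(2)): returned 'U6', offset=2
After 2 (seek(-3, END)): offset=14
After 3 (read(5)): returned 'J4C', offset=17
After 4 (read(7)): returned '', offset=17
After 5 (seek(-7, END)): offset=10
After 6 (seek(12, SET)): offset=12
After 7 (seek(-7, END)): offset=10
After 8 (seek(+1, CUR)): offset=11
After 9 (seek(-10, END)): offset=7
After 10 (read(8)): returned 'W1EV4GEJ', offset=15
After 11 (seek(14, SET)): offset=14
After 12 (seek(-10, END)): offset=7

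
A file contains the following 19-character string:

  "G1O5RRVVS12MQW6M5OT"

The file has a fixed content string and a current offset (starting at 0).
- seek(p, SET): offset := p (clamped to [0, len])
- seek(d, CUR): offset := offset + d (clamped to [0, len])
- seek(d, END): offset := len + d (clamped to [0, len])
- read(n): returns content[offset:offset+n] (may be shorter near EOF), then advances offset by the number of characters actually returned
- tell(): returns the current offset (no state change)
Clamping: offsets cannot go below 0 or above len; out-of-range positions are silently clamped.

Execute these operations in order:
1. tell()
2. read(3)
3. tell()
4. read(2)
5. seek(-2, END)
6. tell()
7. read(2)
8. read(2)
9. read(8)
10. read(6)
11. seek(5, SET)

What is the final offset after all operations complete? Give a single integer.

Answer: 5

Derivation:
After 1 (tell()): offset=0
After 2 (read(3)): returned 'G1O', offset=3
After 3 (tell()): offset=3
After 4 (read(2)): returned '5R', offset=5
After 5 (seek(-2, END)): offset=17
After 6 (tell()): offset=17
After 7 (read(2)): returned 'OT', offset=19
After 8 (read(2)): returned '', offset=19
After 9 (read(8)): returned '', offset=19
After 10 (read(6)): returned '', offset=19
After 11 (seek(5, SET)): offset=5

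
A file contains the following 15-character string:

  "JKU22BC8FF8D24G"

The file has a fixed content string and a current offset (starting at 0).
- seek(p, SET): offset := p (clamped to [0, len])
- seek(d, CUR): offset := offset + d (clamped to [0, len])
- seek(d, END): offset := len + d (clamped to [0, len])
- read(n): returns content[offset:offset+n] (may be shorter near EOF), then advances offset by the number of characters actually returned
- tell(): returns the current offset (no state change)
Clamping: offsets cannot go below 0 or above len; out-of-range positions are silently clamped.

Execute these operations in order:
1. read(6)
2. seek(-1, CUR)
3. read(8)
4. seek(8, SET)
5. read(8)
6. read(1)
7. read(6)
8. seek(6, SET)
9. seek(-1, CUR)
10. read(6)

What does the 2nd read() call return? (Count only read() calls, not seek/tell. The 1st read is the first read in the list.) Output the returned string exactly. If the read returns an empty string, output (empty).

Answer: BC8FF8D2

Derivation:
After 1 (read(6)): returned 'JKU22B', offset=6
After 2 (seek(-1, CUR)): offset=5
After 3 (read(8)): returned 'BC8FF8D2', offset=13
After 4 (seek(8, SET)): offset=8
After 5 (read(8)): returned 'FF8D24G', offset=15
After 6 (read(1)): returned '', offset=15
After 7 (read(6)): returned '', offset=15
After 8 (seek(6, SET)): offset=6
After 9 (seek(-1, CUR)): offset=5
After 10 (read(6)): returned 'BC8FF8', offset=11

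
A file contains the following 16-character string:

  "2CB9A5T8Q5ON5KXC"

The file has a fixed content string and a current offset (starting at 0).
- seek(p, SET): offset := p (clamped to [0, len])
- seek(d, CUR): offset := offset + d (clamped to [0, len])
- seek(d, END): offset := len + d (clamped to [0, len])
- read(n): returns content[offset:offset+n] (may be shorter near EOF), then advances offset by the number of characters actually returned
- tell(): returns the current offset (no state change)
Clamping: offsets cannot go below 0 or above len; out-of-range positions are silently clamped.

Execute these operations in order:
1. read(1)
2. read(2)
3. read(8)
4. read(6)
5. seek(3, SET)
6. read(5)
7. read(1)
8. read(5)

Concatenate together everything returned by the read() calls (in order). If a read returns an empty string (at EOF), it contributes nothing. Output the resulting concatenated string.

Answer: 2CB9A5T8Q5ON5KXC9A5T8Q5ON5K

Derivation:
After 1 (read(1)): returned '2', offset=1
After 2 (read(2)): returned 'CB', offset=3
After 3 (read(8)): returned '9A5T8Q5O', offset=11
After 4 (read(6)): returned 'N5KXC', offset=16
After 5 (seek(3, SET)): offset=3
After 6 (read(5)): returned '9A5T8', offset=8
After 7 (read(1)): returned 'Q', offset=9
After 8 (read(5)): returned '5ON5K', offset=14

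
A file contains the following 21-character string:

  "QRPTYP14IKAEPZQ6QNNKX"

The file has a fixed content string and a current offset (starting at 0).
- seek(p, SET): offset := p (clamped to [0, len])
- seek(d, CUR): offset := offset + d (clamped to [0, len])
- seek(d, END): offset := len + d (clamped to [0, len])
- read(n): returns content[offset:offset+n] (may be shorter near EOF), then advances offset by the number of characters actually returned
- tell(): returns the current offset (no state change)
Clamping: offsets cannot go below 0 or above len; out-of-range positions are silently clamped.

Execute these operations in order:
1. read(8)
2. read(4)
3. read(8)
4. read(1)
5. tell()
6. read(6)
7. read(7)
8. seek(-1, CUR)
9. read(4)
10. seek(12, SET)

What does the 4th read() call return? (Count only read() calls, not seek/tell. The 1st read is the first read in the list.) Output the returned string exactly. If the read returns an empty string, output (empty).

Answer: X

Derivation:
After 1 (read(8)): returned 'QRPTYP14', offset=8
After 2 (read(4)): returned 'IKAE', offset=12
After 3 (read(8)): returned 'PZQ6QNNK', offset=20
After 4 (read(1)): returned 'X', offset=21
After 5 (tell()): offset=21
After 6 (read(6)): returned '', offset=21
After 7 (read(7)): returned '', offset=21
After 8 (seek(-1, CUR)): offset=20
After 9 (read(4)): returned 'X', offset=21
After 10 (seek(12, SET)): offset=12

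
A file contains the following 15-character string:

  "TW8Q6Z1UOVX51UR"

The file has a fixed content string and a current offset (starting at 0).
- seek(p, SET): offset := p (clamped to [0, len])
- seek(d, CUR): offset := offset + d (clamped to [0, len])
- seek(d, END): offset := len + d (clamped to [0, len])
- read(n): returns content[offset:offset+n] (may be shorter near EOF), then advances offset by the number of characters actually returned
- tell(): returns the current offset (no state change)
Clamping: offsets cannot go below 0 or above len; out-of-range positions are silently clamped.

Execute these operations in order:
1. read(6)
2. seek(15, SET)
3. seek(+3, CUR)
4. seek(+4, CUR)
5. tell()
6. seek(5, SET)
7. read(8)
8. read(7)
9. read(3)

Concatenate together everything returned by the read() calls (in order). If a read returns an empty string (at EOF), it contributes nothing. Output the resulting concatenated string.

After 1 (read(6)): returned 'TW8Q6Z', offset=6
After 2 (seek(15, SET)): offset=15
After 3 (seek(+3, CUR)): offset=15
After 4 (seek(+4, CUR)): offset=15
After 5 (tell()): offset=15
After 6 (seek(5, SET)): offset=5
After 7 (read(8)): returned 'Z1UOVX51', offset=13
After 8 (read(7)): returned 'UR', offset=15
After 9 (read(3)): returned '', offset=15

Answer: TW8Q6ZZ1UOVX51UR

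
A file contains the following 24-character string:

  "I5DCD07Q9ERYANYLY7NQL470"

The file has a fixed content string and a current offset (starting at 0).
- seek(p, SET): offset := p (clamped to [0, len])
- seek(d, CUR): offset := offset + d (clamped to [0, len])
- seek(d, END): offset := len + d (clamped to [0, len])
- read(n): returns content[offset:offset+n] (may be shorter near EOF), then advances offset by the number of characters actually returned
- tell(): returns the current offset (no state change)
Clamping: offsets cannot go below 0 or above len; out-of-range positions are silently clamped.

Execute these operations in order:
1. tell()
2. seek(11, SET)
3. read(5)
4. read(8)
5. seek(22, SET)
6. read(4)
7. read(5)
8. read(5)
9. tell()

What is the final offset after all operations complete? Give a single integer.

Answer: 24

Derivation:
After 1 (tell()): offset=0
After 2 (seek(11, SET)): offset=11
After 3 (read(5)): returned 'YANYL', offset=16
After 4 (read(8)): returned 'Y7NQL470', offset=24
After 5 (seek(22, SET)): offset=22
After 6 (read(4)): returned '70', offset=24
After 7 (read(5)): returned '', offset=24
After 8 (read(5)): returned '', offset=24
After 9 (tell()): offset=24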